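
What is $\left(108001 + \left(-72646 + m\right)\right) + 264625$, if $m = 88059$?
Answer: $388039$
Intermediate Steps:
$\left(108001 + \left(-72646 + m\right)\right) + 264625 = \left(108001 + \left(-72646 + 88059\right)\right) + 264625 = \left(108001 + 15413\right) + 264625 = 123414 + 264625 = 388039$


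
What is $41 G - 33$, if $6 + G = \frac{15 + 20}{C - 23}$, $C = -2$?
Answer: $- \frac{1682}{5} \approx -336.4$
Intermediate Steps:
$G = - \frac{37}{5}$ ($G = -6 + \frac{15 + 20}{-2 - 23} = -6 + \frac{35}{-25} = -6 + 35 \left(- \frac{1}{25}\right) = -6 - \frac{7}{5} = - \frac{37}{5} \approx -7.4$)
$41 G - 33 = 41 \left(- \frac{37}{5}\right) - 33 = - \frac{1517}{5} - 33 = - \frac{1682}{5}$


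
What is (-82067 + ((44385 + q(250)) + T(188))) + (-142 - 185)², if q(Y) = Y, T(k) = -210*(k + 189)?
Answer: -9673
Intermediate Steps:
T(k) = -39690 - 210*k (T(k) = -210*(189 + k) = -39690 - 210*k)
(-82067 + ((44385 + q(250)) + T(188))) + (-142 - 185)² = (-82067 + ((44385 + 250) + (-39690 - 210*188))) + (-142 - 185)² = (-82067 + (44635 + (-39690 - 39480))) + (-327)² = (-82067 + (44635 - 79170)) + 106929 = (-82067 - 34535) + 106929 = -116602 + 106929 = -9673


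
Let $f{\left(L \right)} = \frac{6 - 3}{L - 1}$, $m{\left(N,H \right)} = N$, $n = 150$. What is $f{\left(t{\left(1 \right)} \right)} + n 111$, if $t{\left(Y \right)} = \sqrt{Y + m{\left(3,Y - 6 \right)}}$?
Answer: $16653$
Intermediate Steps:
$t{\left(Y \right)} = \sqrt{3 + Y}$ ($t{\left(Y \right)} = \sqrt{Y + 3} = \sqrt{3 + Y}$)
$f{\left(L \right)} = \frac{3}{-1 + L}$
$f{\left(t{\left(1 \right)} \right)} + n 111 = \frac{3}{-1 + \sqrt{3 + 1}} + 150 \cdot 111 = \frac{3}{-1 + \sqrt{4}} + 16650 = \frac{3}{-1 + 2} + 16650 = \frac{3}{1} + 16650 = 3 \cdot 1 + 16650 = 3 + 16650 = 16653$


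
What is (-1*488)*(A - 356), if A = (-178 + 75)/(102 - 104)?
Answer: 148596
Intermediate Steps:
A = 103/2 (A = -103/(-2) = -103*(-1/2) = 103/2 ≈ 51.500)
(-1*488)*(A - 356) = (-1*488)*(103/2 - 356) = -488*(-609/2) = 148596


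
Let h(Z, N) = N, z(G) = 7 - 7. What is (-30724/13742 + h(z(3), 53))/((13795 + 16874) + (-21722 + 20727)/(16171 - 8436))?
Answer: 539595147/325992836024 ≈ 0.0016552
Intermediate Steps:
z(G) = 0
(-30724/13742 + h(z(3), 53))/((13795 + 16874) + (-21722 + 20727)/(16171 - 8436)) = (-30724/13742 + 53)/((13795 + 16874) + (-21722 + 20727)/(16171 - 8436)) = (-30724*1/13742 + 53)/(30669 - 995/7735) = (-15362/6871 + 53)/(30669 - 995*1/7735) = 348801/(6871*(30669 - 199/1547)) = 348801/(6871*(47444744/1547)) = (348801/6871)*(1547/47444744) = 539595147/325992836024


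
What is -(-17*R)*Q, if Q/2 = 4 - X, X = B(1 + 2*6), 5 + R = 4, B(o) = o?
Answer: 306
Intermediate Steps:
R = -1 (R = -5 + 4 = -1)
X = 13 (X = 1 + 2*6 = 1 + 12 = 13)
Q = -18 (Q = 2*(4 - 1*13) = 2*(4 - 13) = 2*(-9) = -18)
-(-17*R)*Q = -(-17*(-1))*(-18) = -17*(-18) = -1*(-306) = 306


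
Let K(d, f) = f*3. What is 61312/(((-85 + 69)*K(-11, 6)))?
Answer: -1916/9 ≈ -212.89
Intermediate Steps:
K(d, f) = 3*f
61312/(((-85 + 69)*K(-11, 6))) = 61312/(((-85 + 69)*(3*6))) = 61312/((-16*18)) = 61312/(-288) = 61312*(-1/288) = -1916/9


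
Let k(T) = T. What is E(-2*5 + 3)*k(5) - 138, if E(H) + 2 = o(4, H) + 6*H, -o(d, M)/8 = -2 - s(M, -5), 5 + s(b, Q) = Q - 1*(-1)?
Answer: -638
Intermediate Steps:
s(b, Q) = -4 + Q (s(b, Q) = -5 + (Q - 1*(-1)) = -5 + (Q + 1) = -5 + (1 + Q) = -4 + Q)
o(d, M) = -56 (o(d, M) = -8*(-2 - (-4 - 5)) = -8*(-2 - 1*(-9)) = -8*(-2 + 9) = -8*7 = -56)
E(H) = -58 + 6*H (E(H) = -2 + (-56 + 6*H) = -58 + 6*H)
E(-2*5 + 3)*k(5) - 138 = (-58 + 6*(-2*5 + 3))*5 - 138 = (-58 + 6*(-10 + 3))*5 - 138 = (-58 + 6*(-7))*5 - 138 = (-58 - 42)*5 - 138 = -100*5 - 138 = -500 - 138 = -638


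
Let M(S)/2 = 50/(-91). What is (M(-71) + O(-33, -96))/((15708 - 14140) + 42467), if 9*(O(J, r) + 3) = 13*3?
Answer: 64/12021555 ≈ 5.3238e-6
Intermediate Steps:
M(S) = -100/91 (M(S) = 2*(50/(-91)) = 2*(50*(-1/91)) = 2*(-50/91) = -100/91)
O(J, r) = 4/3 (O(J, r) = -3 + (13*3)/9 = -3 + (⅑)*39 = -3 + 13/3 = 4/3)
(M(-71) + O(-33, -96))/((15708 - 14140) + 42467) = (-100/91 + 4/3)/((15708 - 14140) + 42467) = 64/(273*(1568 + 42467)) = (64/273)/44035 = (64/273)*(1/44035) = 64/12021555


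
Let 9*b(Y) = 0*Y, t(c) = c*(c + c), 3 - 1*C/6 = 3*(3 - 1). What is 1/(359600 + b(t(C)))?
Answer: 1/359600 ≈ 2.7809e-6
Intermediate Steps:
C = -18 (C = 18 - 18*(3 - 1) = 18 - 18*2 = 18 - 6*6 = 18 - 36 = -18)
t(c) = 2*c² (t(c) = c*(2*c) = 2*c²)
b(Y) = 0 (b(Y) = (0*Y)/9 = (⅑)*0 = 0)
1/(359600 + b(t(C))) = 1/(359600 + 0) = 1/359600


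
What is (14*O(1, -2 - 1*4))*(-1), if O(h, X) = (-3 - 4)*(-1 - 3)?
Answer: -392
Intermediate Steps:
O(h, X) = 28 (O(h, X) = -7*(-4) = 28)
(14*O(1, -2 - 1*4))*(-1) = (14*28)*(-1) = 392*(-1) = -392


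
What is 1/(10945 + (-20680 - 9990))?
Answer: -1/19725 ≈ -5.0697e-5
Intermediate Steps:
1/(10945 + (-20680 - 9990)) = 1/(10945 - 30670) = 1/(-19725) = -1/19725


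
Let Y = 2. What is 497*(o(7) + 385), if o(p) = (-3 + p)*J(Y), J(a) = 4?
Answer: 199297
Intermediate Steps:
o(p) = -12 + 4*p (o(p) = (-3 + p)*4 = -12 + 4*p)
497*(o(7) + 385) = 497*((-12 + 4*7) + 385) = 497*((-12 + 28) + 385) = 497*(16 + 385) = 497*401 = 199297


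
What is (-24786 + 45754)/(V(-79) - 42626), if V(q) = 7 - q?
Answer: -5242/10635 ≈ -0.49290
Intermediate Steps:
(-24786 + 45754)/(V(-79) - 42626) = (-24786 + 45754)/((7 - 1*(-79)) - 42626) = 20968/((7 + 79) - 42626) = 20968/(86 - 42626) = 20968/(-42540) = 20968*(-1/42540) = -5242/10635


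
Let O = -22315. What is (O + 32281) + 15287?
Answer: 25253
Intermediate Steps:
(O + 32281) + 15287 = (-22315 + 32281) + 15287 = 9966 + 15287 = 25253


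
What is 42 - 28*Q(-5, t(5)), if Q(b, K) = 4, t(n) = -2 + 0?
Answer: -70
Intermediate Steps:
t(n) = -2
42 - 28*Q(-5, t(5)) = 42 - 28*4 = 42 - 112 = -70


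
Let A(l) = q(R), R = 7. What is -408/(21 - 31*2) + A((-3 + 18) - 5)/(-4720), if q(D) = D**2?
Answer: 1923751/193520 ≈ 9.9408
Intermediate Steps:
A(l) = 49 (A(l) = 7**2 = 49)
-408/(21 - 31*2) + A((-3 + 18) - 5)/(-4720) = -408/(21 - 31*2) + 49/(-4720) = -408/(21 - 62) + 49*(-1/4720) = -408/(-41) - 49/4720 = -408*(-1/41) - 49/4720 = 408/41 - 49/4720 = 1923751/193520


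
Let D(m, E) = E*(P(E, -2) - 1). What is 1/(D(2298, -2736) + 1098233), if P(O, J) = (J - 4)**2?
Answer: 1/1002473 ≈ 9.9753e-7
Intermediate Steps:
P(O, J) = (-4 + J)**2
D(m, E) = 35*E (D(m, E) = E*((-4 - 2)**2 - 1) = E*((-6)**2 - 1) = E*(36 - 1) = E*35 = 35*E)
1/(D(2298, -2736) + 1098233) = 1/(35*(-2736) + 1098233) = 1/(-95760 + 1098233) = 1/1002473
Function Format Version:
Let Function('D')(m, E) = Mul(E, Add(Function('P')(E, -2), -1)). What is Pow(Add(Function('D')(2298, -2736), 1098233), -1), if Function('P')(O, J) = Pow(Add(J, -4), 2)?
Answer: Rational(1, 1002473) ≈ 9.9753e-7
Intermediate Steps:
Function('P')(O, J) = Pow(Add(-4, J), 2)
Function('D')(m, E) = Mul(35, E) (Function('D')(m, E) = Mul(E, Add(Pow(Add(-4, -2), 2), -1)) = Mul(E, Add(Pow(-6, 2), -1)) = Mul(E, Add(36, -1)) = Mul(E, 35) = Mul(35, E))
Pow(Add(Function('D')(2298, -2736), 1098233), -1) = Pow(Add(Mul(35, -2736), 1098233), -1) = Pow(Add(-95760, 1098233), -1) = Pow(1002473, -1) = Rational(1, 1002473)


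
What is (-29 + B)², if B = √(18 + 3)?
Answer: (29 - √21)² ≈ 596.21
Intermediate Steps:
B = √21 ≈ 4.5826
(-29 + B)² = (-29 + √21)²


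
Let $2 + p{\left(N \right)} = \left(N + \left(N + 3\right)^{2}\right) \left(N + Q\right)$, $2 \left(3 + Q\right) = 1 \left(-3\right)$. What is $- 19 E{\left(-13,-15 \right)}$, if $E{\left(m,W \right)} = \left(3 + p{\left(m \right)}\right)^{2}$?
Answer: $- \frac{175937131}{4} \approx -4.3984 \cdot 10^{7}$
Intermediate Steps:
$Q = - \frac{9}{2}$ ($Q = -3 + \frac{1 \left(-3\right)}{2} = -3 + \frac{1}{2} \left(-3\right) = -3 - \frac{3}{2} = - \frac{9}{2} \approx -4.5$)
$p{\left(N \right)} = -2 + \left(- \frac{9}{2} + N\right) \left(N + \left(3 + N\right)^{2}\right)$ ($p{\left(N \right)} = -2 + \left(N + \left(N + 3\right)^{2}\right) \left(N - \frac{9}{2}\right) = -2 + \left(N + \left(3 + N\right)^{2}\right) \left(- \frac{9}{2} + N\right) = -2 + \left(- \frac{9}{2} + N\right) \left(N + \left(3 + N\right)^{2}\right)$)
$E{\left(m,W \right)} = \left(- \frac{79}{2} + m^{3} - \frac{45 m}{2} + \frac{5 m^{2}}{2}\right)^{2}$ ($E{\left(m,W \right)} = \left(3 + \left(- \frac{85}{2} + m^{3} - \frac{45 m}{2} + \frac{5 m^{2}}{2}\right)\right)^{2} = \left(- \frac{79}{2} + m^{3} - \frac{45 m}{2} + \frac{5 m^{2}}{2}\right)^{2}$)
$- 19 E{\left(-13,-15 \right)} = - 19 \frac{\left(2 - -117 - 9 \left(3 - 13\right)^{2} + 2 \left(-13\right)^{2} + 2 \left(-13\right) \left(3 - 13\right)^{2}\right)^{2}}{4} = - 19 \frac{\left(2 + 117 - 9 \left(-10\right)^{2} + 2 \cdot 169 + 2 \left(-13\right) \left(-10\right)^{2}\right)^{2}}{4} = - 19 \frac{\left(2 + 117 - 900 + 338 + 2 \left(-13\right) 100\right)^{2}}{4} = - 19 \frac{\left(2 + 117 - 900 + 338 - 2600\right)^{2}}{4} = - 19 \frac{\left(-3043\right)^{2}}{4} = - 19 \cdot \frac{1}{4} \cdot 9259849 = \left(-19\right) \frac{9259849}{4} = - \frac{175937131}{4}$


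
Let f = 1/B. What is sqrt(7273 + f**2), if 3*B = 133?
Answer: sqrt(128652106)/133 ≈ 85.282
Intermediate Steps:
B = 133/3 (B = (1/3)*133 = 133/3 ≈ 44.333)
f = 3/133 (f = 1/(133/3) = 3/133 ≈ 0.022556)
sqrt(7273 + f**2) = sqrt(7273 + (3/133)**2) = sqrt(7273 + 9/17689) = sqrt(128652106/17689) = sqrt(128652106)/133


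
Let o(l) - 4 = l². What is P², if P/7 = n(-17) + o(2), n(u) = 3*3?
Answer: 14161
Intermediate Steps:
n(u) = 9
o(l) = 4 + l²
P = 119 (P = 7*(9 + (4 + 2²)) = 7*(9 + (4 + 4)) = 7*(9 + 8) = 7*17 = 119)
P² = 119² = 14161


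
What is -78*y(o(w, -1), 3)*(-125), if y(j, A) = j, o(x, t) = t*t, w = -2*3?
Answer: 9750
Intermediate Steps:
w = -6
o(x, t) = t²
-78*y(o(w, -1), 3)*(-125) = -78*(-1)²*(-125) = -78*1*(-125) = -78*(-125) = 9750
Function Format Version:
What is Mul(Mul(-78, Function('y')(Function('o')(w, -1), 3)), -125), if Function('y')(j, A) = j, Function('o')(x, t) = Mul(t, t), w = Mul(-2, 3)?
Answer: 9750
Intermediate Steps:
w = -6
Function('o')(x, t) = Pow(t, 2)
Mul(Mul(-78, Function('y')(Function('o')(w, -1), 3)), -125) = Mul(Mul(-78, Pow(-1, 2)), -125) = Mul(Mul(-78, 1), -125) = Mul(-78, -125) = 9750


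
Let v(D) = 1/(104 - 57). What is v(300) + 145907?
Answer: 6857630/47 ≈ 1.4591e+5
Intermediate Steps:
v(D) = 1/47
v(300) + 145907 = 1/47 + 145907 = 6857630/47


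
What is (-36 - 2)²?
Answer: 1444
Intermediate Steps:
(-36 - 2)² = (-38)² = 1444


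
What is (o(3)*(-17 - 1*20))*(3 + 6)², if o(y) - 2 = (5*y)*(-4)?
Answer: 173826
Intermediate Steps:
o(y) = 2 - 20*y (o(y) = 2 + (5*y)*(-4) = 2 - 20*y)
(o(3)*(-17 - 1*20))*(3 + 6)² = ((2 - 20*3)*(-17 - 1*20))*(3 + 6)² = ((2 - 60)*(-17 - 20))*9² = -58*(-37)*81 = 2146*81 = 173826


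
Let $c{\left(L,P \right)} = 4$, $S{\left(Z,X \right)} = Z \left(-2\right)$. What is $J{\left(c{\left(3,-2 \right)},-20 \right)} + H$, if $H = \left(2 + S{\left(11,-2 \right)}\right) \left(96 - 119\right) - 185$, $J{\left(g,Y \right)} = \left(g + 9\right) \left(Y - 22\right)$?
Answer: $-271$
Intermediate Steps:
$S{\left(Z,X \right)} = - 2 Z$
$J{\left(g,Y \right)} = \left(-22 + Y\right) \left(9 + g\right)$ ($J{\left(g,Y \right)} = \left(9 + g\right) \left(-22 + Y\right) = \left(-22 + Y\right) \left(9 + g\right)$)
$H = 275$ ($H = \left(2 - 22\right) \left(96 - 119\right) - 185 = \left(2 - 22\right) \left(-23\right) - 185 = \left(-20\right) \left(-23\right) - 185 = 460 - 185 = 275$)
$J{\left(c{\left(3,-2 \right)},-20 \right)} + H = \left(-198 - 88 + 9 \left(-20\right) - 80\right) + 275 = \left(-198 - 88 - 180 - 80\right) + 275 = -546 + 275 = -271$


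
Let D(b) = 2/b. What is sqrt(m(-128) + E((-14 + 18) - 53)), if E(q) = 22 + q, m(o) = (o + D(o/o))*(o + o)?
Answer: 3*sqrt(3581) ≈ 179.52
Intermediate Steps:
m(o) = 2*o*(2 + o) (m(o) = (o + 2/((o/o)))*(o + o) = (o + 2/1)*(2*o) = (o + 2*1)*(2*o) = (o + 2)*(2*o) = (2 + o)*(2*o) = 2*o*(2 + o))
sqrt(m(-128) + E((-14 + 18) - 53)) = sqrt(2*(-128)*(2 - 128) + (22 + ((-14 + 18) - 53))) = sqrt(2*(-128)*(-126) + (22 + (4 - 53))) = sqrt(32256 + (22 - 49)) = sqrt(32256 - 27) = sqrt(32229) = 3*sqrt(3581)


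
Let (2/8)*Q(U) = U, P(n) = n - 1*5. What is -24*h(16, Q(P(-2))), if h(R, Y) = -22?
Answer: 528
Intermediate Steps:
P(n) = -5 + n (P(n) = n - 5 = -5 + n)
Q(U) = 4*U
-24*h(16, Q(P(-2))) = -24*(-22) = 528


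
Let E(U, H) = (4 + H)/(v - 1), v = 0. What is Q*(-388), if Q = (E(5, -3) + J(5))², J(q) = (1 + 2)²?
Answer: -24832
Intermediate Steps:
J(q) = 9 (J(q) = 3² = 9)
E(U, H) = -4 - H (E(U, H) = (4 + H)/(0 - 1) = (4 + H)/(-1) = (4 + H)*(-1) = -4 - H)
Q = 64 (Q = ((-4 - 1*(-3)) + 9)² = ((-4 + 3) + 9)² = (-1 + 9)² = 8² = 64)
Q*(-388) = 64*(-388) = -24832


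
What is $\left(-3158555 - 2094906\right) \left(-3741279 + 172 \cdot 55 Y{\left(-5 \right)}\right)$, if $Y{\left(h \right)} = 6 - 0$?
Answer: $19356476870259$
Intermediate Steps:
$Y{\left(h \right)} = 6$ ($Y{\left(h \right)} = 6 + 0 = 6$)
$\left(-3158555 - 2094906\right) \left(-3741279 + 172 \cdot 55 Y{\left(-5 \right)}\right) = \left(-3158555 - 2094906\right) \left(-3741279 + 172 \cdot 55 \cdot 6\right) = - 5253461 \left(-3741279 + 9460 \cdot 6\right) = - 5253461 \left(-3741279 + 56760\right) = \left(-5253461\right) \left(-3684519\right) = 19356476870259$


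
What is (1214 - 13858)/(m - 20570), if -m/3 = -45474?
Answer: -3161/28963 ≈ -0.10914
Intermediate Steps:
m = 136422 (m = -3*(-45474) = 136422)
(1214 - 13858)/(m - 20570) = (1214 - 13858)/(136422 - 20570) = -12644/115852 = -12644*1/115852 = -3161/28963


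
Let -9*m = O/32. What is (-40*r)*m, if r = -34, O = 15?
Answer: -425/6 ≈ -70.833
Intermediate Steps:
m = -5/96 (m = -5/(3*32) = -1/9*15/32 = -5/96 ≈ -0.052083)
(-40*r)*m = -40*(-34)*(-5/96) = 1360*(-5/96) = -425/6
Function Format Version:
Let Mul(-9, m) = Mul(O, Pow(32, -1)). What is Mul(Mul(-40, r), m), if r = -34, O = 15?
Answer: Rational(-425, 6) ≈ -70.833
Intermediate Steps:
m = Rational(-5, 96) (m = Mul(Rational(-1, 9), Mul(15, Pow(32, -1))) = Mul(Rational(-1, 9), Mul(15, Rational(1, 32))) = Mul(Rational(-1, 9), Rational(15, 32)) = Rational(-5, 96) ≈ -0.052083)
Mul(Mul(-40, r), m) = Mul(Mul(-40, -34), Rational(-5, 96)) = Mul(1360, Rational(-5, 96)) = Rational(-425, 6)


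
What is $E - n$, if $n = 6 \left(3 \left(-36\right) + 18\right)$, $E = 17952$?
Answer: $18492$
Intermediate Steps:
$n = -540$ ($n = 6 \left(-108 + 18\right) = 6 \left(-90\right) = -540$)
$E - n = 17952 - -540 = 17952 + 540 = 18492$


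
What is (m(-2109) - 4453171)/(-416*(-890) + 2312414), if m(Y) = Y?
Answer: -2227640/1341327 ≈ -1.6608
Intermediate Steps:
(m(-2109) - 4453171)/(-416*(-890) + 2312414) = (-2109 - 4453171)/(-416*(-890) + 2312414) = -4455280/(370240 + 2312414) = -4455280/2682654 = -4455280*1/2682654 = -2227640/1341327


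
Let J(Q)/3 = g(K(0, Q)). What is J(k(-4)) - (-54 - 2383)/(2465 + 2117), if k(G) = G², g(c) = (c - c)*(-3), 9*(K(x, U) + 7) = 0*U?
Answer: 2437/4582 ≈ 0.53186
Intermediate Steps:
K(x, U) = -7 (K(x, U) = -7 + (0*U)/9 = -7 + (⅑)*0 = -7 + 0 = -7)
g(c) = 0 (g(c) = 0*(-3) = 0)
J(Q) = 0 (J(Q) = 3*0 = 0)
J(k(-4)) - (-54 - 2383)/(2465 + 2117) = 0 - (-54 - 2383)/(2465 + 2117) = 0 - (-2437)/4582 = 0 - 1*(-2437/4582) = 0 + 2437/4582 = 2437/4582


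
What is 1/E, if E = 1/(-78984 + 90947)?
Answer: 11963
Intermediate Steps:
E = 1/11963 ≈ 8.3591e-5
1/E = 1/(1/11963) = 11963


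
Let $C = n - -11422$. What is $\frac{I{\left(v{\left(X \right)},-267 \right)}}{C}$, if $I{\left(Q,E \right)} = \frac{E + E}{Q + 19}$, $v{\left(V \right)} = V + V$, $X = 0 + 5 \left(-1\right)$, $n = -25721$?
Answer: $\frac{178}{42897} \approx 0.0041495$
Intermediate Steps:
$X = -5$ ($X = 0 - 5 = -5$)
$v{\left(V \right)} = 2 V$
$I{\left(Q,E \right)} = \frac{2 E}{19 + Q}$
$C = -14299$ ($C = -25721 - -11422 = -25721 + 11422 = -14299$)
$\frac{I{\left(v{\left(X \right)},-267 \right)}}{C} = \frac{2 \left(-267\right) \frac{1}{19 + 2 \left(-5\right)}}{-14299} = 2 \left(-267\right) \frac{1}{19 - 10} \left(- \frac{1}{14299}\right) = 2 \left(-267\right) \frac{1}{9} \left(- \frac{1}{14299}\right) = \left(- \frac{178}{3}\right) \left(- \frac{1}{14299}\right) = \frac{178}{42897}$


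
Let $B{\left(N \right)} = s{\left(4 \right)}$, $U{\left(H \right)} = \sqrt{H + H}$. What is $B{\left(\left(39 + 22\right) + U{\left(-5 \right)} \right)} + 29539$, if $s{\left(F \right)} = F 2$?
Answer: $29547$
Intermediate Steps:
$U{\left(H \right)} = \sqrt{2} \sqrt{H}$ ($U{\left(H \right)} = \sqrt{2 H} = \sqrt{2} \sqrt{H}$)
$s{\left(F \right)} = 2 F$
$B{\left(N \right)} = 8$ ($B{\left(N \right)} = 2 \cdot 4 = 8$)
$B{\left(\left(39 + 22\right) + U{\left(-5 \right)} \right)} + 29539 = 8 + 29539 = 29547$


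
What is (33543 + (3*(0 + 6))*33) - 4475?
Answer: 29662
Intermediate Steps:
(33543 + (3*(0 + 6))*33) - 4475 = (33543 + (3*6)*33) - 4475 = (33543 + 18*33) - 4475 = (33543 + 594) - 4475 = 34137 - 4475 = 29662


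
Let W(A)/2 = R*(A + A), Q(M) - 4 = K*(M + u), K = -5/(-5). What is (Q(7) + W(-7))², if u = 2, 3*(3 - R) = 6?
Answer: 225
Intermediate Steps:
K = 1 (K = -5*(-⅕) = 1)
R = 1 (R = 3 - ⅓*6 = 3 - 2 = 1)
Q(M) = 6 + M (Q(M) = 4 + 1*(M + 2) = 4 + 1*(2 + M) = 4 + (2 + M) = 6 + M)
W(A) = 4*A (W(A) = 2*(1*(A + A)) = 2*(1*(2*A)) = 2*(2*A) = 4*A)
(Q(7) + W(-7))² = ((6 + 7) + 4*(-7))² = (13 - 28)² = (-15)² = 225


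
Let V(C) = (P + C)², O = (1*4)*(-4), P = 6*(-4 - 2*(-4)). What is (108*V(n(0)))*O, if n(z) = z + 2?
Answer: -1168128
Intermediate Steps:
n(z) = 2 + z
P = 24 (P = 6*(-4 + 8) = 6*4 = 24)
O = -16 (O = 4*(-4) = -16)
V(C) = (24 + C)²
(108*V(n(0)))*O = (108*(24 + (2 + 0))²)*(-16) = (108*(24 + 2)²)*(-16) = (108*26²)*(-16) = (108*676)*(-16) = 73008*(-16) = -1168128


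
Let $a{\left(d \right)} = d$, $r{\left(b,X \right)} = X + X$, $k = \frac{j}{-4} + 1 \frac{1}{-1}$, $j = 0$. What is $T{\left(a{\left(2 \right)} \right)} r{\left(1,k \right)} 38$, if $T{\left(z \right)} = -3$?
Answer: $228$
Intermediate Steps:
$k = -1$ ($k = \frac{0}{-4} + 1 \frac{1}{-1} = 0 \left(- \frac{1}{4}\right) + 1 \left(-1\right) = 0 - 1 = -1$)
$r{\left(b,X \right)} = 2 X$
$T{\left(a{\left(2 \right)} \right)} r{\left(1,k \right)} 38 = - 3 \cdot 2 \left(-1\right) 38 = \left(-3\right) \left(-2\right) 38 = 6 \cdot 38 = 228$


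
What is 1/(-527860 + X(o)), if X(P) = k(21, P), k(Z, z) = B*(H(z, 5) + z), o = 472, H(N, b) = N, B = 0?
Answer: -1/527860 ≈ -1.8944e-6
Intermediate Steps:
k(Z, z) = 0 (k(Z, z) = 0*(z + z) = 0*(2*z) = 0)
X(P) = 0
1/(-527860 + X(o)) = 1/(-527860 + 0) = 1/(-527860) = -1/527860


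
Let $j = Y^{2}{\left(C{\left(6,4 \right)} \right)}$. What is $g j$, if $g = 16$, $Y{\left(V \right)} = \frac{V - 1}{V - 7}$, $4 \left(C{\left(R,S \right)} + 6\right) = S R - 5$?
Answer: $\frac{144}{121} \approx 1.1901$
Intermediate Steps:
$C{\left(R,S \right)} = - \frac{29}{4} + \frac{R S}{4}$ ($C{\left(R,S \right)} = -6 + \frac{S R - 5}{4} = -6 + \frac{R S - 5}{4} = -6 + \frac{-5 + R S}{4} = -6 + \left(- \frac{5}{4} + \frac{R S}{4}\right) = - \frac{29}{4} + \frac{R S}{4}$)
$Y{\left(V \right)} = \frac{-1 + V}{-7 + V}$
$j = \frac{9}{121}$ ($j = \left(\frac{-1 - \left(\frac{29}{4} - 6\right)}{-7 - \left(\frac{29}{4} - 6\right)}\right)^{2} = \left(\frac{-1 + \left(- \frac{29}{4} + 6\right)}{-7 + \left(- \frac{29}{4} + 6\right)}\right)^{2} = \left(\frac{-1 - \frac{5}{4}}{-7 - \frac{5}{4}}\right)^{2} = \left(\frac{1}{- \frac{33}{4}} \left(- \frac{9}{4}\right)\right)^{2} = \left(\left(- \frac{4}{33}\right) \left(- \frac{9}{4}\right)\right)^{2} = \left(\frac{3}{11}\right)^{2} = \frac{9}{121} \approx 0.07438$)
$g j = 16 \cdot \frac{9}{121} = \frac{144}{121}$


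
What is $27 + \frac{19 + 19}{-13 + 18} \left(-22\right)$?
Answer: $- \frac{701}{5} \approx -140.2$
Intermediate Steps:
$27 + \frac{19 + 19}{-13 + 18} \left(-22\right) = 27 + \frac{38}{5} \left(-22\right) = 27 - \frac{836}{5} = - \frac{701}{5}$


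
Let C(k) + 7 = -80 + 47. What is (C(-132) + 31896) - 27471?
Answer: 4385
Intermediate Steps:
C(k) = -40 (C(k) = -7 + (-80 + 47) = -7 - 33 = -40)
(C(-132) + 31896) - 27471 = (-40 + 31896) - 27471 = 31856 - 27471 = 4385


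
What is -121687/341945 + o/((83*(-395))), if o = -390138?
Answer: 25883246023/2242133365 ≈ 11.544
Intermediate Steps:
-121687/341945 + o/((83*(-395))) = -121687/341945 - 390138/(83*(-395)) = -121687*1/341945 - 390138/(-32785) = -121687/341945 - 390138*(-1/32785) = -121687/341945 + 390138/32785 = 25883246023/2242133365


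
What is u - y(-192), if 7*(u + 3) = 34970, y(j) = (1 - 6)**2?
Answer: 34774/7 ≈ 4967.7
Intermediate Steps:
y(j) = 25 (y(j) = (-5)**2 = 25)
u = 34949/7 (u = -3 + (1/7)*34970 = -3 + 34970/7 = 34949/7 ≈ 4992.7)
u - y(-192) = 34949/7 - 1*25 = 34949/7 - 25 = 34774/7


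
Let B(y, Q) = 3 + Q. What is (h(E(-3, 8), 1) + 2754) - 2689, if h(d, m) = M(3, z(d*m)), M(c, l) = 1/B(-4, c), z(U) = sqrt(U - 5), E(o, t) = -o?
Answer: 391/6 ≈ 65.167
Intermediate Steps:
z(U) = sqrt(-5 + U)
M(c, l) = 1/(3 + c)
h(d, m) = 1/6 (h(d, m) = 1/(3 + 3) = 1/6)
(h(E(-3, 8), 1) + 2754) - 2689 = (1/6 + 2754) - 2689 = 16525/6 - 2689 = 391/6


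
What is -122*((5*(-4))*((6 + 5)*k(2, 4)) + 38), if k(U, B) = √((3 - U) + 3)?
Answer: 49044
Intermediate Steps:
k(U, B) = √(6 - U)
-122*((5*(-4))*((6 + 5)*k(2, 4)) + 38) = -122*((5*(-4))*((6 + 5)*√(6 - 1*2)) + 38) = -122*(-220*√(6 - 2) + 38) = -122*(-220*√4 + 38) = -122*(-220*2 + 38) = -122*(-20*22 + 38) = -122*(-440 + 38) = -122*(-402) = 49044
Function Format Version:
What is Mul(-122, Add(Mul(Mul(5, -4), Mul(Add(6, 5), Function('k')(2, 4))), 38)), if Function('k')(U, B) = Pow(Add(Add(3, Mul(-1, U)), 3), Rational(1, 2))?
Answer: 49044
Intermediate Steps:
Function('k')(U, B) = Pow(Add(6, Mul(-1, U)), Rational(1, 2))
Mul(-122, Add(Mul(Mul(5, -4), Mul(Add(6, 5), Function('k')(2, 4))), 38)) = Mul(-122, Add(Mul(Mul(5, -4), Mul(Add(6, 5), Pow(Add(6, Mul(-1, 2)), Rational(1, 2)))), 38)) = Mul(-122, Add(Mul(-20, Mul(11, Pow(Add(6, -2), Rational(1, 2)))), 38)) = Mul(-122, Add(Mul(-20, Mul(11, Pow(4, Rational(1, 2)))), 38)) = Mul(-122, Add(Mul(-20, Mul(11, 2)), 38)) = Mul(-122, Add(Mul(-20, 22), 38)) = Mul(-122, Add(-440, 38)) = Mul(-122, -402) = 49044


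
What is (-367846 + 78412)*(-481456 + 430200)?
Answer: 14835229104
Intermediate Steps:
(-367846 + 78412)*(-481456 + 430200) = -289434*(-51256) = 14835229104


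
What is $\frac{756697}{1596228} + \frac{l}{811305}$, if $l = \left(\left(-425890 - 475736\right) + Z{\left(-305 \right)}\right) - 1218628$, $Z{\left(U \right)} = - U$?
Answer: $- \frac{923336630929}{431675919180} \approx -2.139$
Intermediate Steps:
$l = -2119949$ ($l = \left(\left(-425890 - 475736\right) - -305\right) - 1218628 = \left(-901626 + 305\right) - 1218628 = -901321 - 1218628 = -2119949$)
$\frac{756697}{1596228} + \frac{l}{811305} = \frac{756697}{1596228} - \frac{2119949}{811305} = - \frac{923336630929}{431675919180}$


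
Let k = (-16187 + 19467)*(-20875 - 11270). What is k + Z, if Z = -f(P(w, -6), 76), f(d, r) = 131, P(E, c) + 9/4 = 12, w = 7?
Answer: -105435731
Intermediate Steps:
P(E, c) = 39/4 (P(E, c) = -9/4 + 12 = 39/4)
k = -105435600 (k = 3280*(-32145) = -105435600)
Z = -131 (Z = -1*131 = -131)
k + Z = -105435600 - 131 = -105435731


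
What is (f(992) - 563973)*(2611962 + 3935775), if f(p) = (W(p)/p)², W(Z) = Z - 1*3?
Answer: -3633892860356584287/984064 ≈ -3.6927e+12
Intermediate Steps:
W(Z) = -3 + Z (W(Z) = Z - 3 = -3 + Z)
f(p) = (-3 + p)²/p² (f(p) = ((-3 + p)/p)² = (-3 + p)²/p²)
(f(992) - 563973)*(2611962 + 3935775) = ((-3 + 992)²/992² - 563973)*(2611962 + 3935775) = ((1/984064)*989² - 563973)*6547737 = ((1/984064)*978121 - 563973)*6547737 = (978121/984064 - 563973)*6547737 = -554984548151/984064*6547737 = -3633892860356584287/984064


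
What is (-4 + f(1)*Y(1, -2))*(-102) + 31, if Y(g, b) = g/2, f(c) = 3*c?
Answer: 286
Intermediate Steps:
Y(g, b) = g/2 (Y(g, b) = g*(1/2) = g/2)
(-4 + f(1)*Y(1, -2))*(-102) + 31 = (-4 + (3*1)*((1/2)*1))*(-102) + 31 = (-4 + 3*(1/2))*(-102) + 31 = (-4 + 3/2)*(-102) + 31 = -5/2*(-102) + 31 = 255 + 31 = 286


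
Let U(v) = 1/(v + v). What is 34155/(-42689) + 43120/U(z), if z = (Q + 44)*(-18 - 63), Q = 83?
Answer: -37871583950475/42689 ≈ -8.8715e+8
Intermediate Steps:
z = -10287 (z = (83 + 44)*(-18 - 63) = 127*(-81) = -10287)
U(v) = 1/(2*v)
34155/(-42689) + 43120/U(z) = 34155/(-42689) + 43120/(((½)/(-10287))) = 34155*(-1/42689) + 43120/(((½)*(-1/10287))) = -34155/42689 + 43120/(-1/20574) = -34155/42689 + 43120*(-20574) = -34155/42689 - 887150880 = -37871583950475/42689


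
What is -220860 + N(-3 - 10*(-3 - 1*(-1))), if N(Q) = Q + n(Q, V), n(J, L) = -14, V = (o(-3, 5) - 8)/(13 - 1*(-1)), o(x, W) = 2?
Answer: -220857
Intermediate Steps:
V = -3/7 (V = (2 - 8)/(13 - 1*(-1)) = -6/(13 + 1) = -6/14 = -6*1/14 = -3/7 ≈ -0.42857)
N(Q) = -14 + Q (N(Q) = Q - 14 = -14 + Q)
-220860 + N(-3 - 10*(-3 - 1*(-1))) = -220860 + (-14 + (-3 - 10*(-3 - 1*(-1)))) = -220860 + (-14 + (-3 - 10*(-3 + 1))) = -220860 + (-14 + (-3 - 10*(-2))) = -220860 + (-14 + (-3 + 20)) = -220860 + (-14 + 17) = -220860 + 3 = -220857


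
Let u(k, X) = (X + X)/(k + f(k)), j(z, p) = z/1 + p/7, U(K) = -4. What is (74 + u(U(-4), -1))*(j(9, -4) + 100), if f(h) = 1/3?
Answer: 56580/7 ≈ 8082.9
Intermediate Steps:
f(h) = 1/3
j(z, p) = z + p/7 (j(z, p) = z*1 + p*(1/7) = z + p/7)
u(k, X) = 2*X/(1/3 + k) (u(k, X) = (X + X)/(k + 1/3) = (2*X)/(1/3 + k) = 2*X/(1/3 + k))
(74 + u(U(-4), -1))*(j(9, -4) + 100) = (74 + 6*(-1)/(1 + 3*(-4)))*((9 + (1/7)*(-4)) + 100) = (74 + 6*(-1)/(1 - 12))*((9 - 4/7) + 100) = (74 + 6*(-1)/(-11))*(59/7 + 100) = (74 + 6*(-1)*(-1/11))*(759/7) = (74 + 6/11)*(759/7) = (820/11)*(759/7) = 56580/7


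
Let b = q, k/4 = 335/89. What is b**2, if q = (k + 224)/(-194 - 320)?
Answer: 113167044/523174129 ≈ 0.21631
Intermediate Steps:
k = 1340/89 (k = 4*(335/89) = 1340/89 ≈ 15.056)
q = -10638/22873 (q = (1340/89 + 224)/(-194 - 320) = (21276/89)/(-514) = (21276/89)*(-1/514) = -10638/22873 ≈ -0.46509)
b = -10638/22873 ≈ -0.46509
b**2 = (-10638/22873)**2 = 113167044/523174129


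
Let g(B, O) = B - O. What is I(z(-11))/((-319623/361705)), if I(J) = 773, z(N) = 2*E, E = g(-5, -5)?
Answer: -279597965/319623 ≈ -874.77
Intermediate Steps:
E = 0 (E = -5 - 1*(-5) = -5 + 5 = 0)
z(N) = 0 (z(N) = 2*0 = 0)
I(z(-11))/((-319623/361705)) = 773/((-319623/361705)) = 773/((-319623*1/361705)) = 773/(-319623/361705) = 773*(-361705/319623) = -279597965/319623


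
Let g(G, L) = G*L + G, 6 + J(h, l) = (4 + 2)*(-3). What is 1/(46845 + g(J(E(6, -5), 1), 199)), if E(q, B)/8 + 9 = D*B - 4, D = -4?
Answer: 1/42045 ≈ 2.3784e-5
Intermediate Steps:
E(q, B) = -104 - 32*B (E(q, B) = -72 + 8*(-4*B - 4) = -72 + 8*(-4 - 4*B) = -72 + (-32 - 32*B) = -104 - 32*B)
J(h, l) = -24 (J(h, l) = -6 + (4 + 2)*(-3) = -6 + 6*(-3) = -6 - 18 = -24)
g(G, L) = G + G*L
1/(46845 + g(J(E(6, -5), 1), 199)) = 1/(46845 - 24*(1 + 199)) = 1/(46845 - 24*200) = 1/(46845 - 4800) = 1/42045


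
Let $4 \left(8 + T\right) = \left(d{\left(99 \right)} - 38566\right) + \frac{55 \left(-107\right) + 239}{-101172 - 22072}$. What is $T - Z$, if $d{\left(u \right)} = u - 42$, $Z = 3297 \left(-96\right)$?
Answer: $\frac{75641439177}{246488} \approx 3.0688 \cdot 10^{5}$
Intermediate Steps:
$Z = -316512$
$d{\left(u \right)} = -42 + u$ ($d{\left(u \right)} = u - 42 = -42 + u$)
$T = - \frac{2374970679}{246488}$ ($T = -8 + \frac{\left(\left(-42 + 99\right) - 38566\right) + \frac{55 \left(-107\right) + 239}{-101172 - 22072}}{4} = -8 + \frac{\left(57 - 38566\right) + \frac{-5885 + 239}{-101172 - 22072}}{4} = -8 + \frac{-38509 - \frac{5646}{-123244}}{4} = -8 + \frac{-38509 - - \frac{2823}{61622}}{4} = -8 + \frac{-38509 + \frac{2823}{61622}}{4} = -8 + \frac{1}{4} \left(- \frac{2372998775}{61622}\right) = -8 - \frac{2372998775}{246488} = - \frac{2374970679}{246488} \approx -9635.2$)
$T - Z = - \frac{2374970679}{246488} - -316512 = - \frac{2374970679}{246488} + 316512 = \frac{75641439177}{246488}$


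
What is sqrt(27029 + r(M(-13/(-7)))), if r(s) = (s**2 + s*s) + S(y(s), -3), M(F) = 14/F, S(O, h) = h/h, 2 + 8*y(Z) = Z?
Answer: sqrt(4587278)/13 ≈ 164.75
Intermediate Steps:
y(Z) = -1/4 + Z/8
S(O, h) = 1
r(s) = 1 + 2*s**2 (r(s) = (s**2 + s*s) + 1 = (s**2 + s**2) + 1 = 2*s**2 + 1 = 1 + 2*s**2)
sqrt(27029 + r(M(-13/(-7)))) = sqrt(27029 + (1 + 2*(14/((-13/(-7))))**2)) = sqrt(27029 + (1 + 2*(14/((-13*(-1/7))))**2)) = sqrt(27029 + (1 + 2*(14/(13/7))**2)) = sqrt(27029 + (1 + 2*(14*(7/13))**2)) = sqrt(27029 + (1 + 2*(98/13)**2)) = sqrt(27029 + (1 + 2*(9604/169))) = sqrt(27029 + (1 + 19208/169)) = sqrt(27029 + 19377/169) = sqrt(4587278/169) = sqrt(4587278)/13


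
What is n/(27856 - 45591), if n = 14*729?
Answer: -10206/17735 ≈ -0.57547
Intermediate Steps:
n = 10206
n/(27856 - 45591) = 10206/(27856 - 45591) = 10206/(-17735) = 10206*(-1/17735) = -10206/17735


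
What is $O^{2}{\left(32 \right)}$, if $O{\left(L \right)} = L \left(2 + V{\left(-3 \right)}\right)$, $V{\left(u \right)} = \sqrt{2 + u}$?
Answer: $3072 + 4096 i \approx 3072.0 + 4096.0 i$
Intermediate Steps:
$O{\left(L \right)} = L \left(2 + i\right)$ ($O{\left(L \right)} = L \left(2 + \sqrt{2 - 3}\right) = L \left(2 + \sqrt{-1}\right) = L \left(2 + i\right)$)
$O^{2}{\left(32 \right)} = \left(32 \left(2 + i\right)\right)^{2} = \left(64 + 32 i\right)^{2}$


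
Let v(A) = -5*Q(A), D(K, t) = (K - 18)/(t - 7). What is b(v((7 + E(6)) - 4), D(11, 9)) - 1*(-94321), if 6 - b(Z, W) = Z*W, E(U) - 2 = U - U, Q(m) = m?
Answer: 188479/2 ≈ 94240.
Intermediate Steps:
E(U) = 2 (E(U) = 2 + (U - U) = 2 + 0 = 2)
D(K, t) = (-18 + K)/(-7 + t)
v(A) = -5*A
b(Z, W) = 6 - W*Z (b(Z, W) = 6 - Z*W = 6 - W*Z)
b(v((7 + E(6)) - 4), D(11, 9)) - 1*(-94321) = (6 - (-18 + 11)/(-7 + 9)*(-5*((7 + 2) - 4))) - 1*(-94321) = (6 - -7/2*(-5*(9 - 4))) + 94321 = (6 - (½)*(-7)*(-5*5)) + 94321 = (6 - 1*(-7/2)*(-25)) + 94321 = (6 - 175/2) + 94321 = -163/2 + 94321 = 188479/2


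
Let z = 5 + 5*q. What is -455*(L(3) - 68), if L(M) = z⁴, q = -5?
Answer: -72769060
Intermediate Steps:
z = -20 (z = 5 + 5*(-5) = 5 - 25 = -20)
L(M) = 160000 (L(M) = (-20)⁴ = 160000)
-455*(L(3) - 68) = -455*(160000 - 68) = -455*159932 = -72769060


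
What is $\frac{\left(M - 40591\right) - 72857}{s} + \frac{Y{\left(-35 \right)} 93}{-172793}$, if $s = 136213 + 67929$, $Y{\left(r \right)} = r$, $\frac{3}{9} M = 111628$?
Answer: $\frac{19463536479}{17637154303} \approx 1.1036$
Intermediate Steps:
$M = 334884$ ($M = 3 \cdot 111628 = 334884$)
$s = 204142$
$\frac{\left(M - 40591\right) - 72857}{s} + \frac{Y{\left(-35 \right)} 93}{-172793} = \frac{\left(334884 - 40591\right) - 72857}{204142} + \frac{\left(-35\right) 93}{-172793} = \left(294293 - 72857\right) \frac{1}{204142} - - \frac{3255}{172793} = 221436 \cdot \frac{1}{204142} + \frac{3255}{172793} = \frac{110718}{102071} + \frac{3255}{172793} = \frac{19463536479}{17637154303}$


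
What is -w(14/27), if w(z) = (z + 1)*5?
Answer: -205/27 ≈ -7.5926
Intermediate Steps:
w(z) = 5 + 5*z (w(z) = (1 + z)*5 = 5 + 5*z)
-w(14/27) = -(5 + 5*(14/27)) = -(5 + 70/27) = -1*205/27 = -205/27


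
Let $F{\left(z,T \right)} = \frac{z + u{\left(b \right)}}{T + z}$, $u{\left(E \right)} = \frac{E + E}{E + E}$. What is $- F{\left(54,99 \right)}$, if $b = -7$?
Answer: $- \frac{55}{153} \approx -0.35948$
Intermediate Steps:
$u{\left(E \right)} = 1$ ($u{\left(E \right)} = \frac{2 E}{2 E} = 2 E \frac{1}{2 E} = 1$)
$F{\left(z,T \right)} = \frac{1 + z}{T + z}$ ($F{\left(z,T \right)} = \frac{z + 1}{T + z} = \frac{1 + z}{T + z}$)
$- F{\left(54,99 \right)} = - \frac{1 + 54}{99 + 54} = - \frac{55}{153}$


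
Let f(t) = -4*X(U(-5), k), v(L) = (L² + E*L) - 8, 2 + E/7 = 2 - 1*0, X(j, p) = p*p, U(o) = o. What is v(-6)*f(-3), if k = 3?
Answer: -1008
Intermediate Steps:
X(j, p) = p²
E = 0 (E = -14 + 7*(2 - 1*0) = -14 + 7*(2 + 0) = -14 + 7*2 = -14 + 14 = 0)
v(L) = -8 + L² (v(L) = (L² + 0*L) - 8 = (L² + 0) - 8 = L² - 8 = -8 + L²)
f(t) = -36 (f(t) = -4*3² = -4*9 = -36)
v(-6)*f(-3) = (-8 + (-6)²)*(-36) = (-8 + 36)*(-36) = 28*(-36) = -1008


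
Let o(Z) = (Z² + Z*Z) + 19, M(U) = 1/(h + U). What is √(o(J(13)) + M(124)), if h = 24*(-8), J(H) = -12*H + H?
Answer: √47300035/34 ≈ 202.28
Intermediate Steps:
J(H) = -11*H
h = -192
M(U) = 1/(-192 + U)
o(Z) = 19 + 2*Z² (o(Z) = (Z² + Z²) + 19 = 2*Z² + 19 = 19 + 2*Z²)
√(o(J(13)) + M(124)) = √((19 + 2*(-11*13)²) + 1/(-192 + 124)) = √((19 + 2*(-143)²) + 1/(-68)) = √((19 + 2*20449) - 1/68) = √((19 + 40898) - 1/68) = √(40917 - 1/68) = √(2782355/68) = √47300035/34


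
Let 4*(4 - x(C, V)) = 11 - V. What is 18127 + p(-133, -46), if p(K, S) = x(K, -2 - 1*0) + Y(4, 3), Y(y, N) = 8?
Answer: 72543/4 ≈ 18136.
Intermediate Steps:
x(C, V) = 5/4 + V/4 (x(C, V) = 4 - (11 - V)/4 = 4 + (-11/4 + V/4) = 5/4 + V/4)
p(K, S) = 35/4 (p(K, S) = (5/4 + (-2 - 1*0)/4) + 8 = (5/4 + (-2 + 0)/4) + 8 = (5/4 + (¼)*(-2)) + 8 = (5/4 - ½) + 8 = ¾ + 8 = 35/4)
18127 + p(-133, -46) = 18127 + 35/4 = 72543/4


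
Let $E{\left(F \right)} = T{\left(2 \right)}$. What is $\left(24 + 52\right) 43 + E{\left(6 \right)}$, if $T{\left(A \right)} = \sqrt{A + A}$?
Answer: $3270$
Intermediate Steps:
$T{\left(A \right)} = \sqrt{2} \sqrt{A}$ ($T{\left(A \right)} = \sqrt{2 A} = \sqrt{2} \sqrt{A}$)
$E{\left(F \right)} = 2$ ($E{\left(F \right)} = \sqrt{2} \sqrt{2} = 2$)
$\left(24 + 52\right) 43 + E{\left(6 \right)} = \left(24 + 52\right) 43 + 2 = 76 \cdot 43 + 2 = 3268 + 2 = 3270$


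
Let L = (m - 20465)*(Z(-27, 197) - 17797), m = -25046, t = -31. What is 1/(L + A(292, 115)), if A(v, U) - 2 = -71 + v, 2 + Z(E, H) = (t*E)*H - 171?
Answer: -1/6686430386 ≈ -1.4956e-10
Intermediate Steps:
Z(E, H) = -173 - 31*E*H (Z(E, H) = -2 + ((-31*E)*H - 171) = -2 + (-31*E*H - 171) = -2 + (-171 - 31*E*H) = -173 - 31*E*H)
A(v, U) = -69 + v (A(v, U) = 2 + (-71 + v) = -69 + v)
L = -6686430609 (L = (-25046 - 20465)*((-173 - 31*(-27)*197) - 17797) = -45511*((-173 + 164889) - 17797) = -45511*(164716 - 17797) = -45511*146919 = -6686430609)
1/(L + A(292, 115)) = 1/(-6686430609 + (-69 + 292)) = 1/(-6686430609 + 223) = 1/(-6686430386) = -1/6686430386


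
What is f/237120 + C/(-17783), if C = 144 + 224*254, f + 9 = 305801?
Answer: -126366026/65886015 ≈ -1.9179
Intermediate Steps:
f = 305792 (f = -9 + 305801 = 305792)
C = 57040 (C = 144 + 56896 = 57040)
f/237120 + C/(-17783) = 305792/237120 + 57040/(-17783) = 305792*(1/237120) + 57040*(-1/17783) = 4778/3705 - 57040/17783 = -126366026/65886015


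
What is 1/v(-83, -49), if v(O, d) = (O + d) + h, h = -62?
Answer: -1/194 ≈ -0.0051546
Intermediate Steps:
v(O, d) = -62 + O + d (v(O, d) = (O + d) - 62 = -62 + O + d)
1/v(-83, -49) = 1/(-62 - 83 - 49) = 1/(-194) = -1/194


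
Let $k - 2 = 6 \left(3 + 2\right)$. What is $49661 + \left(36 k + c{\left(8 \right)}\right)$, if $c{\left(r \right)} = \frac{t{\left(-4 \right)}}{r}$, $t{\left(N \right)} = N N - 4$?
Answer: $\frac{101629}{2} \approx 50815.0$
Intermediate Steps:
$t{\left(N \right)} = -4 + N^{2}$ ($t{\left(N \right)} = N^{2} - 4 = -4 + N^{2}$)
$k = 32$ ($k = 2 + 6 \left(3 + 2\right) = 2 + 6 \cdot 5 = 2 + 30 = 32$)
$c{\left(r \right)} = \frac{12}{r}$ ($c{\left(r \right)} = \frac{-4 + \left(-4\right)^{2}}{r} = \frac{-4 + 16}{r} = \frac{12}{r}$)
$49661 + \left(36 k + c{\left(8 \right)}\right) = 49661 + \left(36 \cdot 32 + \frac{12}{8}\right) = 49661 + \left(1152 + 12 \cdot \frac{1}{8}\right) = 49661 + \left(1152 + \frac{3}{2}\right) = 49661 + \frac{2307}{2} = \frac{101629}{2}$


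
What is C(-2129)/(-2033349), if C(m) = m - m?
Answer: 0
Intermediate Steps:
C(m) = 0
C(-2129)/(-2033349) = 0/(-2033349) = 0*(-1/2033349) = 0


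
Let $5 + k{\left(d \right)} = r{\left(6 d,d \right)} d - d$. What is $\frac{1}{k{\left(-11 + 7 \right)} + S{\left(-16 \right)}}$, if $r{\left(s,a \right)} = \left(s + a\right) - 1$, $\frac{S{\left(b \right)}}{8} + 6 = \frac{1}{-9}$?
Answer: $\frac{9}{595} \approx 0.015126$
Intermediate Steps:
$S{\left(b \right)} = - \frac{440}{9}$ ($S{\left(b \right)} = -48 + \frac{8}{-9} = -48 + 8 \left(- \frac{1}{9}\right) = -48 - \frac{8}{9} = - \frac{440}{9}$)
$r{\left(s,a \right)} = -1 + a + s$ ($r{\left(s,a \right)} = \left(a + s\right) - 1 = -1 + a + s$)
$k{\left(d \right)} = -5 - d + d \left(-1 + 7 d\right)$ ($k{\left(d \right)} = -5 + \left(\left(-1 + d + 6 d\right) d - d\right) = -5 + \left(\left(-1 + 7 d\right) d - d\right) = -5 + \left(d \left(-1 + 7 d\right) - d\right) = -5 + \left(- d + d \left(-1 + 7 d\right)\right) = -5 - d + d \left(-1 + 7 d\right)$)
$\frac{1}{k{\left(-11 + 7 \right)} + S{\left(-16 \right)}} = \frac{1}{\left(-5 - \left(-11 + 7\right) + \left(-11 + 7\right) \left(-1 + 7 \left(-11 + 7\right)\right)\right) - \frac{440}{9}} = \frac{1}{\left(-5 - -4 - 4 \left(-1 + 7 \left(-4\right)\right)\right) - \frac{440}{9}} = \frac{1}{\left(-5 + 4 - 4 \left(-1 - 28\right)\right) - \frac{440}{9}} = \frac{1}{\left(-5 + 4 - -116\right) - \frac{440}{9}} = \frac{1}{\left(-5 + 4 + 116\right) - \frac{440}{9}} = \frac{1}{115 - \frac{440}{9}} = \frac{1}{\frac{595}{9}} = \frac{9}{595}$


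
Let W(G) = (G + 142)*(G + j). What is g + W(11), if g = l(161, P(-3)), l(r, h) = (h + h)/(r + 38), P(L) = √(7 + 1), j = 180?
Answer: 29223 + 4*√2/199 ≈ 29223.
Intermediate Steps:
P(L) = 2*√2 (P(L) = √8 = 2*√2)
W(G) = (142 + G)*(180 + G) (W(G) = (G + 142)*(G + 180) = (142 + G)*(180 + G))
l(r, h) = 2*h/(38 + r) (l(r, h) = (2*h)/(38 + r) = 2*h/(38 + r))
g = 4*√2/199 (g = 2*(2*√2)/(38 + 161) = 2*(2*√2)/199 = 2*(2*√2)*(1/199) = 4*√2/199 ≈ 0.028426)
g + W(11) = 4*√2/199 + (25560 + 11² + 322*11) = 4*√2/199 + (25560 + 121 + 3542) = 4*√2/199 + 29223 = 29223 + 4*√2/199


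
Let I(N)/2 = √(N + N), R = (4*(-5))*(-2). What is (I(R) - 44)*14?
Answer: -616 + 112*√5 ≈ -365.56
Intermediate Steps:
R = 40 (R = -20*(-2) = 40)
I(N) = 2*√2*√N (I(N) = 2*√(N + N) = 2*√(2*N) = 2*(√2*√N) = 2*√2*√N)
(I(R) - 44)*14 = (2*√2*√40 - 44)*14 = (2*√2*(2*√10) - 44)*14 = (8*√5 - 44)*14 = (-44 + 8*√5)*14 = -616 + 112*√5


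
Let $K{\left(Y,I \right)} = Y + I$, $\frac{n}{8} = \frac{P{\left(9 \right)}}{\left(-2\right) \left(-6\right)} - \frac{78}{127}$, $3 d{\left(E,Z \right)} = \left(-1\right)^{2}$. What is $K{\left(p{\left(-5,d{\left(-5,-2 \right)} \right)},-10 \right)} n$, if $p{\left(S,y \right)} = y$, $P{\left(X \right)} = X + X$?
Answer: $- \frac{8700}{127} \approx -68.504$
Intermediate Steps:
$P{\left(X \right)} = 2 X$
$d{\left(E,Z \right)} = \frac{1}{3}$ ($d{\left(E,Z \right)} = \frac{\left(-1\right)^{2}}{3} = \frac{1}{3} \cdot 1 = \frac{1}{3}$)
$n = \frac{900}{127}$ ($n = 8 \left(\frac{2 \cdot 9}{\left(-2\right) \left(-6\right)} - \frac{78}{127}\right) = 8 \left(\frac{18}{12} - \frac{78}{127}\right) = 8 \left(18 \cdot \frac{1}{12} - \frac{78}{127}\right) = 8 \left(\frac{3}{2} - \frac{78}{127}\right) = 8 \cdot \frac{225}{254} = \frac{900}{127} \approx 7.0866$)
$K{\left(Y,I \right)} = I + Y$
$K{\left(p{\left(-5,d{\left(-5,-2 \right)} \right)},-10 \right)} n = \left(-10 + \frac{1}{3}\right) \frac{900}{127} = \left(- \frac{29}{3}\right) \frac{900}{127} = - \frac{8700}{127}$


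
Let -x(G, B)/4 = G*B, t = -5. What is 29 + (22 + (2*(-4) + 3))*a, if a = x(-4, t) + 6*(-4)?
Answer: -1739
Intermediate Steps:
x(G, B) = -4*B*G (x(G, B) = -4*G*B = -4*B*G)
a = -104 (a = -4*(-5)*(-4) + 6*(-4) = -80 - 24 = -104)
29 + (22 + (2*(-4) + 3))*a = 29 + (22 + (2*(-4) + 3))*(-104) = 29 + (22 + (-8 + 3))*(-104) = 29 + (22 - 5)*(-104) = 29 + 17*(-104) = 29 - 1768 = -1739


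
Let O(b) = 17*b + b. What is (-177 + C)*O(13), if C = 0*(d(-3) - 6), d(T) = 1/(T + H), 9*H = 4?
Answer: -41418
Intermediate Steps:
H = 4/9 (H = (⅑)*4 = 4/9 ≈ 0.44444)
O(b) = 18*b
d(T) = 1/(4/9 + T) (d(T) = 1/(T + 4/9) = 1/(4/9 + T))
C = 0 (C = 0*(9/(4 + 9*(-3)) - 6) = 0*(9/(4 - 27) - 6) = 0*(9/(-23) - 6) = 0*(9*(-1/23) - 6) = 0*(-9/23 - 6) = 0*(-147/23) = 0)
(-177 + C)*O(13) = (-177 + 0)*(18*13) = -177*234 = -41418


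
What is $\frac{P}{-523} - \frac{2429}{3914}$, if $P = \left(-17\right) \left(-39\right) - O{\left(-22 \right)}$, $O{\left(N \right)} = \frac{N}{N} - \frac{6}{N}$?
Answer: $- \frac{42464043}{22517242} \approx -1.8858$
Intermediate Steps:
$O{\left(N \right)} = 1 - \frac{6}{N}$
$P = \frac{7279}{11}$ ($P = \left(-17\right) \left(-39\right) - \frac{-6 - 22}{-22} = 663 - \left(- \frac{1}{22}\right) \left(-28\right) = 663 - \frac{14}{11} = \frac{7279}{11} \approx 661.73$)
$\frac{P}{-523} - \frac{2429}{3914} = \frac{7279}{11 \left(-523\right)} - \frac{2429}{3914} = \frac{7279}{11} \left(- \frac{1}{523}\right) - \frac{2429}{3914} = - \frac{7279}{5753} - \frac{2429}{3914} = - \frac{42464043}{22517242}$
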